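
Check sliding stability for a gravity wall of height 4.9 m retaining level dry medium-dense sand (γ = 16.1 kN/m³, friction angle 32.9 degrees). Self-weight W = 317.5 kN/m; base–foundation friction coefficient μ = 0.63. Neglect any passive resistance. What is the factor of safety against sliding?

K_a = tan²(45° − 32.9°/2) = 0.2960.
P_a = ½K_aγH² = 0.5×0.2960×16.1×4.9² = 57.22 kN/m, acting at H/3 = 1.633 m above the base.
FS_sliding = μW / P_a = 0.63×317.5 / 57.22 = 3.496.

3.50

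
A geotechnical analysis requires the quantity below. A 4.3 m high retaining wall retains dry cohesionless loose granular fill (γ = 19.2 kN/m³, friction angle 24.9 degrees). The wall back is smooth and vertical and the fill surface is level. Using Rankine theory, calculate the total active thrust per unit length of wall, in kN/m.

K_a = tan²(45° − φ/2) = 0.4074.
P_a = ½ K_a γ H² = 0.5 × 0.4074 × 19.2 × 4.3² = 72.32 kN/m.

72.3 kN/m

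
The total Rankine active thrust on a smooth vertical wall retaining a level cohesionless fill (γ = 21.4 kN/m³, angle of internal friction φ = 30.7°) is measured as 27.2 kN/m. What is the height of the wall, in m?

2.80 m

K_a = 0.3240. P_a = ½ K_a γ H² ⇒ H = √(2P_a/(K_a γ)).
H = √(2×27.2/(0.3240×21.4)) = 2.801 m.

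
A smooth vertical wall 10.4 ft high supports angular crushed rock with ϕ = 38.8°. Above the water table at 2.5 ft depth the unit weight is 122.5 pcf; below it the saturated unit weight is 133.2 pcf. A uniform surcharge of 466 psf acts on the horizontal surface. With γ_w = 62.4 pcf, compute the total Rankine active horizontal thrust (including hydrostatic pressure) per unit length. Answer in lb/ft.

K_a = tan²(45° − φ/2) = 0.2296.
γ' = 133.2 − 62.4 = 70.80 pcf. h₂ = H − d_w = 7.9 ft.
σ'_h: at surface K_a·q = 107.0; at WT K_a(q+γd_w) = 177.3; at base K_a(q+γd_w+γ'h₂) = 305.7 psf.
P₁ = ½(107.0+177.3)×2.5 = 355.3; P₂ = ½(177.3+305.7)×7.9 = 1908; P_w = ½γ_w h₂² = 1947.
Total = 355.3+1908+1947 = 4210 lb/ft.

4210 lb/ft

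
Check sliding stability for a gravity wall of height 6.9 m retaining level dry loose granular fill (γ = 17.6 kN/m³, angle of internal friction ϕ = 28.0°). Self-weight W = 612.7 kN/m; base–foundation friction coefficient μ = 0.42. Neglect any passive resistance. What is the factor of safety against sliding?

K_a = tan²(45° − 28.0°/2) = 0.3610.
P_a = ½K_aγH² = 0.5×0.3610×17.6×6.9² = 151.3 kN/m, acting at H/3 = 2.300 m above the base.
FS_sliding = μW / P_a = 0.42×612.7 / 151.3 = 1.701.

1.70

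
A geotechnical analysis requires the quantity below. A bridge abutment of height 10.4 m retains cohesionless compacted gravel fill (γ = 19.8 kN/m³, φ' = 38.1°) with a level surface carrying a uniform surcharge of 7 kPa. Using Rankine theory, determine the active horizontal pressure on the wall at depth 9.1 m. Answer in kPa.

K_a = (1 − sin φ)/(1 + sin φ) = 0.2368.
σ_v = γz + q = 19.8 × 9.1 + 7 = 187.2 kPa.
σ_h = K_a σ_v = 0.2368 × 187.2 = 44.33 kPa.

44.3 kPa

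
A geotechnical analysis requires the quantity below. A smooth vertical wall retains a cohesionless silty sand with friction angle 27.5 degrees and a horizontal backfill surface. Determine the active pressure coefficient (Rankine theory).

K_a = tan²(45° − φ/2) = tan²(31.25°) = 0.3682.

0.368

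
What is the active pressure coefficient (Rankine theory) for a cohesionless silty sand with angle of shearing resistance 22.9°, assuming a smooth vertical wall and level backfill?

0.440

K_a = (1 − sin φ)/(1 + sin φ) = (1 − sin 22.9°)/(1 + sin 22.9°) = 0.4398.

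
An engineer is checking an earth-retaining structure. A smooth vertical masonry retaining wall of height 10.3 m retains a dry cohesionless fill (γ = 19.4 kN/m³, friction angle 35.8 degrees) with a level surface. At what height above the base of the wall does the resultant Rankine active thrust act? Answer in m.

3.43 m

K_a = 0.2619.
The pressure distribution is triangular, so the resultant acts at H/3 above the base = 10.3/3 = 3.433 m.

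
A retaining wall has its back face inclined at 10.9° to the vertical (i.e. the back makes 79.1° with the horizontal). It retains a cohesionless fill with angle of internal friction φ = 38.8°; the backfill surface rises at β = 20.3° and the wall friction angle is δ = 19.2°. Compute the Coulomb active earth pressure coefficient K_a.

K_a = sin²(α+φ) / [sin²α · sin(α−δ) · (1 + √{sin(φ+δ)sin(φ−β) / (sin(α−δ)sin(α+β))})²].
With α = 79.1°, φ = 38.8°, δ = 19.2°, β = 20.3°: K_a = 0.3840.

0.384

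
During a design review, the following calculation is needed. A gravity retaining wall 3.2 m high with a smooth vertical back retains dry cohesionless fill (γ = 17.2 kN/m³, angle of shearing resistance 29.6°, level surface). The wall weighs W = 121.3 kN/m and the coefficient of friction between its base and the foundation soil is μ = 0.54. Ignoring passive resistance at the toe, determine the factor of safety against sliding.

2.20

K_a = tan²(45° − 29.6°/2) = 0.3387.
P_a = ½K_aγH² = 0.5×0.3387×17.2×3.2² = 29.83 kN/m, acting at H/3 = 1.067 m above the base.
FS_sliding = μW / P_a = 0.54×121.3 / 29.83 = 2.196.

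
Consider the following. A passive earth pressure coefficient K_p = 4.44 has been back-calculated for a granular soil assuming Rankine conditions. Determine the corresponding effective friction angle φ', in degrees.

K_p = (1+sin φ)/(1−sin φ) ⇒ sin φ = (K_p − 1)/(K_p + 1) = 0.6324.
φ = arcsin(0.6324) = 39.22°.

39.2°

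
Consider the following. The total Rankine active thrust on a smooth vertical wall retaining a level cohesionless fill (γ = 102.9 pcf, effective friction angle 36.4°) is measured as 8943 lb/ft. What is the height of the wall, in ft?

K_a = 0.2552. P_a = ½ K_a γ H² ⇒ H = √(2P_a/(K_a γ)).
H = √(2×8943/(0.2552×102.9)) = 26.10 ft.

26.1 ft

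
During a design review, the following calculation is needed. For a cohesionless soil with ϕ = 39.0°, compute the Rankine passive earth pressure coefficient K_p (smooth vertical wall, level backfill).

4.40

K_p = (1 + sin φ)/(1 − sin φ) = tan²(45° + 39.0°/2) = 4.395.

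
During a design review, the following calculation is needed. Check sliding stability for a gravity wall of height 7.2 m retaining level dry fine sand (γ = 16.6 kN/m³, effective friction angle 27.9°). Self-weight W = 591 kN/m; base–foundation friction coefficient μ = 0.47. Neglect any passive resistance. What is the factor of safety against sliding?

K_a = tan²(45° − 27.9°/2) = 0.3625.
P_a = ½K_aγH² = 0.5×0.3625×16.6×7.2² = 156.0 kN/m, acting at H/3 = 2.400 m above the base.
FS_sliding = μW / P_a = 0.47×591 / 156.0 = 1.781.

1.78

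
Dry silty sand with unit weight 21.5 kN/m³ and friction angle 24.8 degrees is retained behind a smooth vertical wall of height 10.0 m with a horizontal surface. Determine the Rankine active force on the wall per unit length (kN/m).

K_a = tan²(45° − φ/2) = 0.4090.
P_a = ½ K_a γ H² = 0.5 × 0.4090 × 21.5 × 10.0² = 439.7 kN/m.

440 kN/m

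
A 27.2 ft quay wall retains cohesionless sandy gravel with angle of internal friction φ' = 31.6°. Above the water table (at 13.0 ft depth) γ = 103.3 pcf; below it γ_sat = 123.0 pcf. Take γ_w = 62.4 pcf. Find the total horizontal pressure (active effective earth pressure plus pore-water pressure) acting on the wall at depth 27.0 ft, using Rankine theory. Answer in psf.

1560 psf

K_a = (1 − sin φ)/(1 + sin φ) = 0.3123.
γ' = 123.0 − 62.4 = 60.60 pcf.
Effective vertical stress at 27.0 ft: σ'_v = 103.3×13.0 + 60.60×14.0 = 2191 psf.
σ'_h = K_a σ'_v = 0.3123 × 2191 = 684.4 psf; u = γ_w × 14.0 = 873.6 psf.
Total σ_h = 684.4 + 873.6 = 1558 psf.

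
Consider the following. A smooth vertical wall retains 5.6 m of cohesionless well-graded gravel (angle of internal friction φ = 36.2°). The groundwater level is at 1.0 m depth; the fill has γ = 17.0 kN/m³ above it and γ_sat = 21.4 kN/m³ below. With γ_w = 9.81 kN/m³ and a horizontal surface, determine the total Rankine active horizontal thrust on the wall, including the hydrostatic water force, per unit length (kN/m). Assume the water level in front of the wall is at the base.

158 kN/m

K_a = tan²(45° − φ/2) = 0.2574.
γ' = 21.4 − 9.81 = 11.59 kN/m³. Depth below WT = 4.6 m.
σ'_h at WT = K_a γ d_w = 4.376 kPa; at base = 4.376 + K_a γ' × 4.6 = 18.10 kPa.
P₁ (0–1.0 m) = ½×4.376×1.0 = 2.188. P₂ (1.0–5.6 m) = ½(4.376+18.10)×4.6 = 51.69.
P_w = ½ γ_w h₂² = 0.5×9.81×4.6² = 103.8. Total = 2.188+51.69+103.8 = 157.7 kN/m.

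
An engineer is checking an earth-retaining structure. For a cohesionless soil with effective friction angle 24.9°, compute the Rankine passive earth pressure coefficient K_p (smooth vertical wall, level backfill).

K_p = (1 + sin φ)/(1 − sin φ) = tan²(45° + 24.9°/2) = 2.454.

2.45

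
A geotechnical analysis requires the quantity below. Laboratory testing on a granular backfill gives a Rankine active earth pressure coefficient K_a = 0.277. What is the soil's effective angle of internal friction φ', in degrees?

K_a = tan²(45° − φ/2) ⇒ 45° − φ/2 = arctan(√0.277) = 27.76°.
φ = 2(45° − 27.76°) = 34.48°.

34.5°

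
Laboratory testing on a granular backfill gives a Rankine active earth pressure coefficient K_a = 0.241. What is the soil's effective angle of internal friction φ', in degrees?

37.7°

K_a = tan²(45° − φ/2) ⇒ 45° − φ/2 = arctan(√0.241) = 26.15°.
φ = 2(45° − 26.15°) = 37.71°.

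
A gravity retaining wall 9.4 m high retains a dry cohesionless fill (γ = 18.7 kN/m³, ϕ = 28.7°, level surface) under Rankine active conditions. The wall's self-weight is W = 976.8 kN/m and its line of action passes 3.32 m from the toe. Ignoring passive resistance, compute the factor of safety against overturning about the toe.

3.57

K_a = tan²(45° − 28.7°/2) = 0.3511.
P_a = ½K_aγH² = 0.5×0.3511×18.7×9.4² = 290.1 kN/m, acting at H/3 = 3.133 m above the base.
Overturning moment M_o = P_a × H/3 = 290.1 × 3.133 = 909.0.
Resisting moment M_r = W × 3.32 = 976.8 × 3.32 = 3243.
FS_overturning = M_r/M_o = 3243/909.0 = 3.568.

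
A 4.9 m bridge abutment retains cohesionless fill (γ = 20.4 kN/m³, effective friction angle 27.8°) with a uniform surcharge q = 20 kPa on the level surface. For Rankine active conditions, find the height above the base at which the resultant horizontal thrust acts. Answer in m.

1.87 m

K_a = 0.3639.
Triangular part P₁ = ½K_aγH² = 89.12 at H/3 = 1.633 m; rectangular part P₂ = K_a q H = 35.66 at H/2 = 2.450 m.
ȳ = (P₁·1.633 + P₂·2.450)/(P₁+P₂) = 1.867 m.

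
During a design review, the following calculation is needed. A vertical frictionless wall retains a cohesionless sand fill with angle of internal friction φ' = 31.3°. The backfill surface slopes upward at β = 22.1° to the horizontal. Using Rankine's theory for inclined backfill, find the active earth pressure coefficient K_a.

K_a = cos β · (cos β − √(cos²β − cos²φ)) / (cos β + √(cos²β − cos²φ)).
cos β = 0.9265, cos φ = 0.8545, √(cos²β − cos²φ) = 0.3583.
K_a = 0.9265 × (0.9265 − 0.3583)/(0.9265 + 0.3583) = 0.4098.

0.410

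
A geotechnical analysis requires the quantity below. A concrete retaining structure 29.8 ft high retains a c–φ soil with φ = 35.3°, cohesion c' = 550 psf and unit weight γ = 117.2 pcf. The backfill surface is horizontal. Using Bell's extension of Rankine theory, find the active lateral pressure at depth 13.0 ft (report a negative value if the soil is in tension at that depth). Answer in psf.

K_a = (1 − sin φ)/(1 + sin φ) = 0.2675.
σ_a = K_a γ z − 2c√K_a = 0.2675×117.2×13.0 − 2×550×0.5172 = -161.3 psf.

-161 psf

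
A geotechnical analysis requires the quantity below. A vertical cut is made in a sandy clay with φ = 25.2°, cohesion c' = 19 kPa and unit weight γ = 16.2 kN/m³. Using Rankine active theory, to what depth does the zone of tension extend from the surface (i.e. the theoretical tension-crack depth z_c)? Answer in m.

K_a = tan²(45° − 25.2°/2) = 0.4027; √K_a = 0.6346.
The active pressure is zero where K_a γ z = 2c√K_a, so z_c = 2c/(γ√K_a) = 2×19/(16.2×0.6346) = 3.696 m.

3.70 m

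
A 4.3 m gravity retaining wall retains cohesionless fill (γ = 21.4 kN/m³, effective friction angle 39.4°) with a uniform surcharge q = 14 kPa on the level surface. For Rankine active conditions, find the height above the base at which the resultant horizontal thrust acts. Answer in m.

1.60 m

K_a = 0.2234.
Triangular part P₁ = ½K_aγH² = 44.21 at H/3 = 1.433 m; rectangular part P₂ = K_a q H = 13.45 at H/2 = 2.150 m.
ȳ = (P₁·1.433 + P₂·2.150)/(P₁+P₂) = 1.601 m.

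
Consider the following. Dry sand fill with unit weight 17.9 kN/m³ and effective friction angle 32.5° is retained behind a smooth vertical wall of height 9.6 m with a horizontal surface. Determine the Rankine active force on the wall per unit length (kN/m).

248 kN/m

K_a = tan²(45° − φ/2) = 0.3010.
P_a = ½ K_a γ H² = 0.5 × 0.3010 × 17.9 × 9.6² = 248.3 kN/m.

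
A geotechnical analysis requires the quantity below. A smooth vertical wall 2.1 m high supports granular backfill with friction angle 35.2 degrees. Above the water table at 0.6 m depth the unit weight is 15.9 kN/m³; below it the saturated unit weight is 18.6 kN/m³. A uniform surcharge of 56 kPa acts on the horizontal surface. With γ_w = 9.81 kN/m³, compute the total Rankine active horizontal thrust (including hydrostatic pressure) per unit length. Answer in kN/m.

K_a = tan²(45° − φ/2) = 0.2687.
γ' = 18.6 − 9.81 = 8.790 kN/m³. h₂ = H − d_w = 1.5 m.
σ'_h: at surface K_a·q = 15.05; at WT K_a(q+γd_w) = 17.61; at base K_a(q+γd_w+γ'h₂) = 21.15 kPa.
P₁ = ½(15.05+17.61)×0.6 = 9.797; P₂ = ½(17.61+21.15)×1.5 = 29.07; P_w = ½γ_w h₂² = 11.04.
Total = 9.797+29.07+11.04 = 49.90 kN/m.

49.9 kN/m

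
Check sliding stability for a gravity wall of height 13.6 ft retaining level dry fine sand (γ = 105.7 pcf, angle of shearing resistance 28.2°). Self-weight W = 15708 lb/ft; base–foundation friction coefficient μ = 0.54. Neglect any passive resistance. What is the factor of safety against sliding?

2.42

K_a = tan²(45° − 28.2°/2) = 0.3582.
P_a = ½K_aγH² = 0.5×0.3582×105.7×13.6² = 3501 lb/ft, acting at H/3 = 4.533 ft above the base.
FS_sliding = μW / P_a = 0.54×15708 / 3501 = 2.423.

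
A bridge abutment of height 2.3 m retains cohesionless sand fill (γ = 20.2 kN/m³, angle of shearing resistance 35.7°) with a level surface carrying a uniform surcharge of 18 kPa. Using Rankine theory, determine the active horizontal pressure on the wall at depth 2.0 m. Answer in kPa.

15.4 kPa

K_a = (1 − sin φ)/(1 + sin φ) = 0.2630.
σ_v = γz + q = 20.2 × 2.0 + 18 = 58.40 kPa.
σ_h = K_a σ_v = 0.2630 × 58.40 = 15.36 kPa.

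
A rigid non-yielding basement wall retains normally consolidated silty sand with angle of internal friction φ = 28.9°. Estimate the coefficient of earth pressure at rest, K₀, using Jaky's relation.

K₀ = 1 − sin φ' = 1 − sin 28.9° = 0.5167.

0.517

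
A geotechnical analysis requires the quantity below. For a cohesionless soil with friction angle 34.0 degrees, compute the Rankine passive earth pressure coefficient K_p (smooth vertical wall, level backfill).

3.54

K_p = (1 + sin φ)/(1 − sin φ) = tan²(45° + 34.0°/2) = 3.537.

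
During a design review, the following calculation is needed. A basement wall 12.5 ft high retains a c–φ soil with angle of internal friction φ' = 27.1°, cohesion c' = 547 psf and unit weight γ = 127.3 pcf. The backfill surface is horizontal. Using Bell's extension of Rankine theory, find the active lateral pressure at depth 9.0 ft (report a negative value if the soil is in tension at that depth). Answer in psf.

-241 psf

K_a = (1 − sin φ)/(1 + sin φ) = 0.3741.
σ_a = K_a γ z − 2c√K_a = 0.3741×127.3×9.0 − 2×547×0.6116 = -240.5 psf.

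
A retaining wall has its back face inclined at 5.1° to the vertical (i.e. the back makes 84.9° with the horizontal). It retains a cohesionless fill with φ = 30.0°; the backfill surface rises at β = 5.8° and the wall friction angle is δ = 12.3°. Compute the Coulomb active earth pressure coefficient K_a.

0.368

K_a = sin²(α+φ) / [sin²α · sin(α−δ) · (1 + √{sin(φ+δ)sin(φ−β) / (sin(α−δ)sin(α+β))})²].
With α = 84.9°, φ = 30.0°, δ = 12.3°, β = 5.8°: K_a = 0.3675.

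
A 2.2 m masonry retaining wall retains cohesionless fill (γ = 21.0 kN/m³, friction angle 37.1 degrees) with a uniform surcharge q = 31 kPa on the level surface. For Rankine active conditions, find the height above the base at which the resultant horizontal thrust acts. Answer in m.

0.943 m

K_a = 0.2475.
Triangular part P₁ = ½K_aγH² = 12.58 at H/3 = 0.7333 m; rectangular part P₂ = K_a q H = 16.88 at H/2 = 1.100 m.
ȳ = (P₁·0.7333 + P₂·1.100)/(P₁+P₂) = 0.9434 m.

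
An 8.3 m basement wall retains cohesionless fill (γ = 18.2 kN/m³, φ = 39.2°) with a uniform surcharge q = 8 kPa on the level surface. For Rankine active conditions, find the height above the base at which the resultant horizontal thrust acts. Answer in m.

2.90 m

K_a = 0.2255.
Triangular part P₁ = ½K_aγH² = 141.3 at H/3 = 2.767 m; rectangular part P₂ = K_a q H = 14.97 at H/2 = 4.150 m.
ȳ = (P₁·2.767 + P₂·4.150)/(P₁+P₂) = 2.899 m.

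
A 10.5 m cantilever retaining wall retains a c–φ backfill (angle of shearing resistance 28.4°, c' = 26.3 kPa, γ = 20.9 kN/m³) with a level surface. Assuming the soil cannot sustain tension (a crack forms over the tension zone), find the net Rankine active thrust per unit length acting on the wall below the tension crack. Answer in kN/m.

K_a = 0.3554; √K_a = 0.5961.
Tension-crack depth z_c = 2c/(γ√K_a) = 2×26.3/(20.9×0.5961) = 4.222 m.
σ_a at base = K_a γ H − 2c√K_a = 0.3554×20.9×10.5 − 2×26.3×0.5961 = 46.63 kPa.
P_a = ½ × 46.63 × (H − z_c) = 0.5×46.63×6.278 = 146.4 kN/m.

146 kN/m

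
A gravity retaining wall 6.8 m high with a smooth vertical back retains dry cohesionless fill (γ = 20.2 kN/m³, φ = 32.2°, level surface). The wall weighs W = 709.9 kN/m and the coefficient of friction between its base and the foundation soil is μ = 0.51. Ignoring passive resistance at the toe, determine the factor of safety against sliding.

K_a = tan²(45° − 32.2°/2) = 0.3047.
P_a = ½K_aγH² = 0.5×0.3047×20.2×6.8² = 142.3 kN/m, acting at H/3 = 2.267 m above the base.
FS_sliding = μW / P_a = 0.51×709.9 / 142.3 = 2.544.

2.54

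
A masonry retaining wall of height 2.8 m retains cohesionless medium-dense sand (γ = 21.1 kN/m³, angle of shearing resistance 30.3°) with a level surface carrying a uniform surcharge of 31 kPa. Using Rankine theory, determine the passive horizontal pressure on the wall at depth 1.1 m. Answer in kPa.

165 kPa

K_p = (1 + sin φ)/(1 − sin φ) = 3.037.
σ_v = γz + q = 21.1 × 1.1 + 31 = 54.21 kPa.
σ_h = K_p σ_v = 3.037 × 54.21 = 164.6 kPa.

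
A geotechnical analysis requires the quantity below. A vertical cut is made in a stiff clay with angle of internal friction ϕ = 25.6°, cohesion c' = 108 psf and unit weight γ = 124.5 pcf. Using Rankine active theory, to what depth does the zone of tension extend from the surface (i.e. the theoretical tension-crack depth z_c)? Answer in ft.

2.76 ft

K_a = tan²(45° − 25.6°/2) = 0.3966; √K_a = 0.6297.
The active pressure is zero where K_a γ z = 2c√K_a, so z_c = 2c/(γ√K_a) = 2×108/(124.5×0.6297) = 2.755 ft.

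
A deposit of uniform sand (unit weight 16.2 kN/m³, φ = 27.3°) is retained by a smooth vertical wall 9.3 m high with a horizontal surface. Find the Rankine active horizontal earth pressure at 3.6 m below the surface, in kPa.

21.6 kPa

K_a = (1 − sin φ)/(1 + sin φ) = 0.3711.
σ_h = K_a γ z = 0.3711 × 16.2 × 3.6 = 21.64 kPa.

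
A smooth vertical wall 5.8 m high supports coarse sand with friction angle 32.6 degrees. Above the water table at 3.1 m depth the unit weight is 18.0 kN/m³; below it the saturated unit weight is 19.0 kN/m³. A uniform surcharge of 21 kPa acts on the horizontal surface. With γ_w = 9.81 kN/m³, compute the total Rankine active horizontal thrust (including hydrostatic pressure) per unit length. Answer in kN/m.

153 kN/m

K_a = tan²(45° − φ/2) = 0.2997.
γ' = 19.0 − 9.81 = 9.190 kN/m³. h₂ = H − d_w = 2.7 m.
σ'_h: at surface K_a·q = 6.295; at WT K_a(q+γd_w) = 23.02; at base K_a(q+γd_w+γ'h₂) = 30.46 kPa.
P₁ = ½(6.295+23.02)×3.1 = 45.44; P₂ = ½(23.02+30.46)×2.7 = 72.19; P_w = ½γ_w h₂² = 35.76.
Total = 45.44+72.19+35.76 = 153.4 kN/m.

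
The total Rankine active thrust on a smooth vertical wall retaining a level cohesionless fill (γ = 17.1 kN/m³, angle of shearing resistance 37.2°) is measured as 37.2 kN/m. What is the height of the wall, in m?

K_a = 0.2464. P_a = ½ K_a γ H² ⇒ H = √(2P_a/(K_a γ)).
H = √(2×37.2/(0.2464×17.1)) = 4.202 m.

4.20 m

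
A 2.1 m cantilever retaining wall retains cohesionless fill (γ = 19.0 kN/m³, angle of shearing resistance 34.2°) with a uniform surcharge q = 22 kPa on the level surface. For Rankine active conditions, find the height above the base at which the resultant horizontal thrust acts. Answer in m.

0.884 m

K_a = 0.2803.
Triangular part P₁ = ½K_aγH² = 11.74 at H/3 = 0.7000 m; rectangular part P₂ = K_a q H = 12.95 at H/2 = 1.050 m.
ȳ = (P₁·0.7000 + P₂·1.050)/(P₁+P₂) = 0.8836 m.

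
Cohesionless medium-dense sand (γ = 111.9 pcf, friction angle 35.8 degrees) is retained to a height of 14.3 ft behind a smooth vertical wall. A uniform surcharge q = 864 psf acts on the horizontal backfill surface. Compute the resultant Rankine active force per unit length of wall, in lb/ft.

6230 lb/ft

K_a = tan²(45° − φ/2) = 0.2619.
Soil triangle: ½ K_a γ H² = 0.5×0.2619×111.9×14.3² = 2996 lb/ft.
Surcharge rectangle: K_a q H = 0.2619×864×14.3 = 3235 lb/ft.
Total = 2996 + 3235 = 6231 lb/ft.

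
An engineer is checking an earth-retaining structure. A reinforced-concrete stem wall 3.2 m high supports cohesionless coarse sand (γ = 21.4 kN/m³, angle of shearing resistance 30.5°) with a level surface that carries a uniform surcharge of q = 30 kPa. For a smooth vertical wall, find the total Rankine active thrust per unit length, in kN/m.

67.2 kN/m

K_a = tan²(45° − φ/2) = 0.3267.
Soil triangle: ½ K_a γ H² = 0.5×0.3267×21.4×3.2² = 35.79 kN/m.
Surcharge rectangle: K_a q H = 0.3267×30×3.2 = 31.36 kN/m.
Total = 35.79 + 31.36 = 67.15 kN/m.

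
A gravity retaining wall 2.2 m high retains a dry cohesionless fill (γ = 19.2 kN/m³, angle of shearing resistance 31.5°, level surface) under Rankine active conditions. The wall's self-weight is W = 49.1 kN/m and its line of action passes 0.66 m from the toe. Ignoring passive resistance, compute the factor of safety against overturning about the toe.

3.03

K_a = tan²(45° − 31.5°/2) = 0.3136.
P_a = ½K_aγH² = 0.5×0.3136×19.2×2.2² = 14.57 kN/m, acting at H/3 = 0.7333 m above the base.
Overturning moment M_o = P_a × H/3 = 14.57 × 0.7333 = 10.69.
Resisting moment M_r = W × 0.66 = 49.1 × 0.66 = 32.41.
FS_overturning = M_r/M_o = 32.41/10.69 = 3.032.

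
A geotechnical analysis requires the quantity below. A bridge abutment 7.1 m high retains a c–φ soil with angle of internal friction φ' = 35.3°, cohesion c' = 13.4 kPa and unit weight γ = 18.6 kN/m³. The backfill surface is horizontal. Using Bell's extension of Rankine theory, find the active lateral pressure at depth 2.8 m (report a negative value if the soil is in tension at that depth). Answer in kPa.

K_a = (1 − sin φ)/(1 + sin φ) = 0.2675.
σ_a = K_a γ z − 2c√K_a = 0.2675×18.6×2.8 − 2×13.4×0.5172 = 0.07142 kPa.

0.0714 kPa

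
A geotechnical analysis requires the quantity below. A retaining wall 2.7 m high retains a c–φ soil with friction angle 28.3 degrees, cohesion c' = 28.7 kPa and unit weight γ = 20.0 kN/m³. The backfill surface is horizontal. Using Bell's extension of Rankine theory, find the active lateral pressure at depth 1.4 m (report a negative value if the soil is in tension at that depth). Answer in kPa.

K_a = (1 − sin φ)/(1 + sin φ) = 0.3568.
σ_a = K_a γ z − 2c√K_a = 0.3568×20.0×1.4 − 2×28.7×0.5973 = -24.30 kPa.

-24.3 kPa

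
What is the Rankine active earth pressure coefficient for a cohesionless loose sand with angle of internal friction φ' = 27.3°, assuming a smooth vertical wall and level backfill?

K_a = tan²(45° − φ/2) = tan²(31.35°) = 0.3711.

0.371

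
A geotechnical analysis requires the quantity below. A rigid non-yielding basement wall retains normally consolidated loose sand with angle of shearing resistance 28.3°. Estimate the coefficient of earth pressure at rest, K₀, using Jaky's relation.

K₀ = 1 − sin φ' = 1 − sin 28.3° = 0.5259.

0.526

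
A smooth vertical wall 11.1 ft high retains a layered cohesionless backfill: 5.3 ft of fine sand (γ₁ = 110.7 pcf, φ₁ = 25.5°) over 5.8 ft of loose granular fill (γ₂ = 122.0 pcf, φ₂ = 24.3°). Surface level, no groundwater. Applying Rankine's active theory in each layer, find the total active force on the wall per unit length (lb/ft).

2890 lb/ft

K_a1 = tan²(45°−25.5°/2) = 0.3981; K_a2 = tan²(45°−24.3°/2) = 0.4169.
Layer 1: σ at base = K_a1 γ₁ h₁ = 233.6 psf; P₁ = ½×233.6×5.3 = 619.0.
Layer 2: σ_v at top = γ₁h₁ = 586.7; σ_h top = K_a2×586.7 = 244.6; σ_h base = K_a2×(586.7+122.0×5.8) = 539.6.
P₂ = ½(244.6+539.6)×5.8 = 2274. Total P_a = 619.0+2274 = 2893 lb/ft.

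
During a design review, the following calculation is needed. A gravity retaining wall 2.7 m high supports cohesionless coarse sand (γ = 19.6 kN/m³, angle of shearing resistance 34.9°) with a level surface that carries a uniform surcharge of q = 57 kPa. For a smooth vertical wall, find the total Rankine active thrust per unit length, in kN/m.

61.3 kN/m

K_a = tan²(45° − φ/2) = 0.2721.
Soil triangle: ½ K_a γ H² = 0.5×0.2721×19.6×2.7² = 19.44 kN/m.
Surcharge rectangle: K_a q H = 0.2721×57×2.7 = 41.88 kN/m.
Total = 19.44 + 41.88 = 61.33 kN/m.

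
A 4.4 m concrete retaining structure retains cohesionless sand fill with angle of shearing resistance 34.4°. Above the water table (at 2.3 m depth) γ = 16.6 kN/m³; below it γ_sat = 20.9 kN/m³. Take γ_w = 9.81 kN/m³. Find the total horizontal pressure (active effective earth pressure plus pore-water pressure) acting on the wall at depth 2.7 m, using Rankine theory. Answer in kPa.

K_a = (1 − sin φ)/(1 + sin φ) = 0.2780.
γ' = 20.9 − 9.81 = 11.09 kN/m³.
Effective vertical stress at 2.7 m: σ'_v = 16.6×2.3 + 11.09×0.400 = 42.62 kPa.
σ'_h = K_a σ'_v = 0.2780 × 42.62 = 11.85 kPa; u = γ_w × 0.400 = 3.924 kPa.
Total σ_h = 11.85 + 3.924 = 15.77 kPa.

15.8 kPa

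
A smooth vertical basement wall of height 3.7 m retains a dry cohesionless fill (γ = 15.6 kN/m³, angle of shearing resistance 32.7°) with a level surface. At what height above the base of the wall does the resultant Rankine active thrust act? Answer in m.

1.23 m

K_a = 0.2985.
The pressure distribution is triangular, so the resultant acts at H/3 above the base = 3.7/3 = 1.233 m.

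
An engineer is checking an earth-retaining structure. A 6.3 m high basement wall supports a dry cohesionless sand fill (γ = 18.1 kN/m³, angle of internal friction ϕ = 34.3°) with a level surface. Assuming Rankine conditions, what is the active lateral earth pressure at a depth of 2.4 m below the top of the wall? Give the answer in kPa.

K_a = (1 − sin φ)/(1 + sin φ) = 0.2792.
σ_h = K_a γ z = 0.2792 × 18.1 × 2.4 = 12.13 kPa.

12.1 kPa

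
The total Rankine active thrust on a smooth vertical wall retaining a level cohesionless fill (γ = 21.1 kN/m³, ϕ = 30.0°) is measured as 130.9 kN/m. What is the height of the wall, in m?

6.10 m

K_a = 0.3333. P_a = ½ K_a γ H² ⇒ H = √(2P_a/(K_a γ)).
H = √(2×130.9/(0.3333×21.1)) = 6.101 m.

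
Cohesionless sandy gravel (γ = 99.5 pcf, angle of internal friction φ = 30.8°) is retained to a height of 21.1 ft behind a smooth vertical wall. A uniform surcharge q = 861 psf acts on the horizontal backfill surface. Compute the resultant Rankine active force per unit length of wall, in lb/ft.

13000 lb/ft

K_a = tan²(45° − φ/2) = 0.3227.
Soil triangle: ½ K_a γ H² = 0.5×0.3227×99.5×21.1² = 7148 lb/ft.
Surcharge rectangle: K_a q H = 0.3227×861×21.1 = 5863 lb/ft.
Total = 7148 + 5863 = 13010 lb/ft.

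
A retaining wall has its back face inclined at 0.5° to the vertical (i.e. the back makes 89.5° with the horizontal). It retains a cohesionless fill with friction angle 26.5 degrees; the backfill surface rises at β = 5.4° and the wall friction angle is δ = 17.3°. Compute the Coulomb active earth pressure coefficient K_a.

0.371

K_a = sin²(α+φ) / [sin²α · sin(α−δ) · (1 + √{sin(φ+δ)sin(φ−β) / (sin(α−δ)sin(α+β))})²].
With α = 89.5°, φ = 26.5°, δ = 17.3°, β = 5.4°: K_a = 0.3709.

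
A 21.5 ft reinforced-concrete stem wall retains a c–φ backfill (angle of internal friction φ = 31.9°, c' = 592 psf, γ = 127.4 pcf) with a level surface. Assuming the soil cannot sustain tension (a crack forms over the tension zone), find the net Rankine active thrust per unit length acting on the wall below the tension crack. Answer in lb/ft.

447 lb/ft

K_a = 0.3085; √K_a = 0.5555.
Tension-crack depth z_c = 2c/(γ√K_a) = 2×592/(127.4×0.5555) = 16.73 ft.
σ_a at base = K_a γ H − 2c√K_a = 0.3085×127.4×21.5 − 2×592×0.5555 = 187.4 psf.
P_a = ½ × 187.4 × (H − z_c) = 0.5×187.4×4.768 = 446.9 lb/ft.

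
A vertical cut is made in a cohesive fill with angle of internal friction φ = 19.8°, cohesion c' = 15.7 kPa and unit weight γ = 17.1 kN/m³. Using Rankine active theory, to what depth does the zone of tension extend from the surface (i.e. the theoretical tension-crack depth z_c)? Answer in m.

2.61 m

K_a = tan²(45° − 19.8°/2) = 0.4939; √K_a = 0.7028.
The active pressure is zero where K_a γ z = 2c√K_a, so z_c = 2c/(γ√K_a) = 2×15.7/(17.1×0.7028) = 2.613 m.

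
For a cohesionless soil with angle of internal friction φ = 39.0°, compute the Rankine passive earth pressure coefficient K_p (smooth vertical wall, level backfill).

4.40

K_p = (1 + sin φ)/(1 − sin φ) = tan²(45° + 39.0°/2) = 4.395.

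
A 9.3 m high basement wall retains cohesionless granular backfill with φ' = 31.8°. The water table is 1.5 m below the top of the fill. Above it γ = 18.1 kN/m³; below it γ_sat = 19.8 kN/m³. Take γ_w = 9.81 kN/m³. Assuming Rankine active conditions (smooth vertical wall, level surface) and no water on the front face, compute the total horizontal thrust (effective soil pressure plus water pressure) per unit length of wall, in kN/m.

464 kN/m

K_a = tan²(45° − φ/2) = 0.3098.
γ' = 19.8 − 9.81 = 9.990 kN/m³. Depth below WT = 7.8 m.
σ'_h at WT = K_a γ d_w = 8.411 kPa; at base = 8.411 + K_a γ' × 7.8 = 32.55 kPa.
P₁ (0–1.5 m) = ½×8.411×1.5 = 6.308. P₂ (1.5–9.3 m) = ½(8.411+32.55)×7.8 = 159.8.
P_w = ½ γ_w h₂² = 0.5×9.81×7.8² = 298.4. Total = 6.308+159.8+298.4 = 464.5 kN/m.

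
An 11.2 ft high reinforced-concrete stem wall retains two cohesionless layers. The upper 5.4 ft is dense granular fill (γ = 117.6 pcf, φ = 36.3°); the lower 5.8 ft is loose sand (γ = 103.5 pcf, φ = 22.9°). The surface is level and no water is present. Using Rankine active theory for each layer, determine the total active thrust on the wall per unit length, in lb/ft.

2820 lb/ft

K_a1 = tan²(45°−36.3°/2) = 0.2563; K_a2 = tan²(45°−22.9°/2) = 0.4398.
Layer 1: σ at base = K_a1 γ₁ h₁ = 162.7 psf; P₁ = ½×162.7×5.4 = 439.4.
Layer 2: σ_v at top = γ₁h₁ = 635.0; σ_h top = K_a2×635.0 = 279.3; σ_h base = K_a2×(635.0+103.5×5.8) = 543.2.
P₂ = ½(279.3+543.2)×5.8 = 2385. Total P_a = 439.4+2385 = 2825 lb/ft.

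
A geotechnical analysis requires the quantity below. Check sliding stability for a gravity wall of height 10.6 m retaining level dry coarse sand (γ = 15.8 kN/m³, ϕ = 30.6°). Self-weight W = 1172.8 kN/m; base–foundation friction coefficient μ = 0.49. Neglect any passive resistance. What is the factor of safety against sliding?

K_a = tan²(45° − 30.6°/2) = 0.3253.
P_a = ½K_aγH² = 0.5×0.3253×15.8×10.6² = 288.8 kN/m, acting at H/3 = 3.533 m above the base.
FS_sliding = μW / P_a = 0.49×1172.8 / 288.8 = 1.990.

1.99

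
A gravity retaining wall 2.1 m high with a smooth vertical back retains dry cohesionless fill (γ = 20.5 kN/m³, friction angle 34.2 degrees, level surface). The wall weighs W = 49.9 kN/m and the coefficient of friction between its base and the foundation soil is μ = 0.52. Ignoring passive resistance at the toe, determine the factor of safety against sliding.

K_a = tan²(45° − 34.2°/2) = 0.2803.
P_a = ½K_aγH² = 0.5×0.2803×20.5×2.1² = 12.67 kN/m, acting at H/3 = 0.7000 m above the base.
FS_sliding = μW / P_a = 0.52×49.9 / 12.67 = 2.048.

2.05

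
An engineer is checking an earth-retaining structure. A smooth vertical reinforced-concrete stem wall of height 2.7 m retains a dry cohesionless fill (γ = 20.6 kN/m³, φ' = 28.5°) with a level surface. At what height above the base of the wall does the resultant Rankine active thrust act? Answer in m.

K_a = 0.3540.
The pressure distribution is triangular, so the resultant acts at H/3 above the base = 2.7/3 = 0.9000 m.

0.900 m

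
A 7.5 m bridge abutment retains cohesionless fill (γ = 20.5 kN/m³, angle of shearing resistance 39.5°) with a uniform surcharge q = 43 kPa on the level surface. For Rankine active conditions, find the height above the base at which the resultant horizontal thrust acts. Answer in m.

K_a = 0.2224.
Triangular part P₁ = ½K_aγH² = 128.2 at H/3 = 2.500 m; rectangular part P₂ = K_a q H = 71.74 at H/2 = 3.750 m.
ȳ = (P₁·2.500 + P₂·3.750)/(P₁+P₂) = 2.948 m.

2.95 m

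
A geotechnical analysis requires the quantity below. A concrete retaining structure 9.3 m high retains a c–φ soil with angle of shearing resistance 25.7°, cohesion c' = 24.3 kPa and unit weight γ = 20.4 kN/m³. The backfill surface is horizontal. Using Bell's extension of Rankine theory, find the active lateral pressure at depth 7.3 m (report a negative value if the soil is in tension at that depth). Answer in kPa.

K_a = (1 − sin φ)/(1 + sin φ) = 0.3950.
σ_a = K_a γ z − 2c√K_a = 0.3950×20.4×7.3 − 2×24.3×0.6285 = 28.28 kPa.

28.3 kPa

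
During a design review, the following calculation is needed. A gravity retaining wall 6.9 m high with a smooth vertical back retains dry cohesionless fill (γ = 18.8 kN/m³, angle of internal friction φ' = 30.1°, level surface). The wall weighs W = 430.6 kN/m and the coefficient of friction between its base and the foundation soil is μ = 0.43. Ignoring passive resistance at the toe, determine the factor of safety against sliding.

K_a = tan²(45° − 30.1°/2) = 0.3320.
P_a = ½K_aγH² = 0.5×0.3320×18.8×6.9² = 148.6 kN/m, acting at H/3 = 2.300 m above the base.
FS_sliding = μW / P_a = 0.43×430.6 / 148.6 = 1.246.

1.25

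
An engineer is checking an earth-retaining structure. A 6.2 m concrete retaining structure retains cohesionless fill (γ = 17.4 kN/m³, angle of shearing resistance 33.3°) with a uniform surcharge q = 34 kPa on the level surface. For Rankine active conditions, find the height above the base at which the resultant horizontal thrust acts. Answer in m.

K_a = 0.2911.
Triangular part P₁ = ½K_aγH² = 97.36 at H/3 = 2.067 m; rectangular part P₂ = K_a q H = 61.37 at H/2 = 3.100 m.
ȳ = (P₁·2.067 + P₂·3.100)/(P₁+P₂) = 2.466 m.

2.47 m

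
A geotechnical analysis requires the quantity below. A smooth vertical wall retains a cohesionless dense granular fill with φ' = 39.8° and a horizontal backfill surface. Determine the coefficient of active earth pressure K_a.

0.219

K_a = (1 − sin φ)/(1 + sin φ) = (1 − sin 39.8°)/(1 + sin 39.8°) = 0.2194.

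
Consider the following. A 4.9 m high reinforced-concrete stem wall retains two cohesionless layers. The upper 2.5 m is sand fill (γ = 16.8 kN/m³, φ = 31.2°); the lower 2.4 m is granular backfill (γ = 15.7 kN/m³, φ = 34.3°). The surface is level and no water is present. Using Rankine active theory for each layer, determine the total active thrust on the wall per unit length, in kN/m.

57.4 kN/m

K_a1 = tan²(45°−31.2°/2) = 0.3175; K_a2 = tan²(45°−34.3°/2) = 0.2792.
Layer 1: σ at base = K_a1 γ₁ h₁ = 13.33 kPa; P₁ = ½×13.33×2.5 = 16.67.
Layer 2: σ_v at top = γ₁h₁ = 42.00; σ_h top = K_a2×42.00 = 11.72; σ_h base = K_a2×(42.00+15.7×2.4) = 22.24.
P₂ = ½(11.72+22.24)×2.4 = 40.76. Total P_a = 16.67+40.76 = 57.43 kN/m.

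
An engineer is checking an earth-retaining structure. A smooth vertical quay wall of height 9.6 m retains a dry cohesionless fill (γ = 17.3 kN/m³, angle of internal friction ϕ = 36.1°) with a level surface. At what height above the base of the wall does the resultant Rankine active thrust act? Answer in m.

K_a = 0.2585.
The pressure distribution is triangular, so the resultant acts at H/3 above the base = 9.6/3 = 3.200 m.

3.20 m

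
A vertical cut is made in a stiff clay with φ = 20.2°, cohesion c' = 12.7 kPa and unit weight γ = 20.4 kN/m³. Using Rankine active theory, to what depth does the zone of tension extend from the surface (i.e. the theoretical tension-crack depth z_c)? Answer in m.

K_a = tan²(45° − 20.2°/2) = 0.4867; √K_a = 0.6976.
The active pressure is zero where K_a γ z = 2c√K_a, so z_c = 2c/(γ√K_a) = 2×12.7/(20.4×0.6976) = 1.785 m.

1.78 m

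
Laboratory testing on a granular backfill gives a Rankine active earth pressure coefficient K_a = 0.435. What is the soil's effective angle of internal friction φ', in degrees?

K_a = tan²(45° − φ/2) ⇒ 45° − φ/2 = arctan(√0.435) = 33.41°.
φ = 2(45° − 33.41°) = 23.19°.

23.2°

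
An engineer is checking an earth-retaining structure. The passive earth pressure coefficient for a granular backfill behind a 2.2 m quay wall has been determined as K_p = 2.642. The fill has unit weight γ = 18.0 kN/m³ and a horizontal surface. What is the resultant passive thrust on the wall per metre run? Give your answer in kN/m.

P = ½ K_p γ H² = 0.5 × 2.642 × 18.0 × 2.2² = 115.1 kN/m.

115 kN/m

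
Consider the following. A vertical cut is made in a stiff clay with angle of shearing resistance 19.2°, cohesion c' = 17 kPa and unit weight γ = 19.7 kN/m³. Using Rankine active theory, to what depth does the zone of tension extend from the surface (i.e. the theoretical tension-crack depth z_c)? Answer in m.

2.43 m

K_a = tan²(45° − 19.2°/2) = 0.5050; √K_a = 0.7107.
The active pressure is zero where K_a γ z = 2c√K_a, so z_c = 2c/(γ√K_a) = 2×17/(19.7×0.7107) = 2.429 m.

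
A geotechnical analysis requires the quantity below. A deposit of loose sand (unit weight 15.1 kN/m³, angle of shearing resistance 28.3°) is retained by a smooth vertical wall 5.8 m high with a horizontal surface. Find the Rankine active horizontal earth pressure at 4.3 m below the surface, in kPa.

K_a = (1 − sin φ)/(1 + sin φ) = 0.3568.
σ_h = K_a γ z = 0.3568 × 15.1 × 4.3 = 23.17 kPa.

23.2 kPa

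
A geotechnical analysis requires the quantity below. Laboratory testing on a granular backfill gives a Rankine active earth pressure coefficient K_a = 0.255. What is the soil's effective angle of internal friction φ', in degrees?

36.4°

K_a = tan²(45° − φ/2) ⇒ 45° − φ/2 = arctan(√0.255) = 26.79°.
φ = 2(45° − 26.79°) = 36.41°.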